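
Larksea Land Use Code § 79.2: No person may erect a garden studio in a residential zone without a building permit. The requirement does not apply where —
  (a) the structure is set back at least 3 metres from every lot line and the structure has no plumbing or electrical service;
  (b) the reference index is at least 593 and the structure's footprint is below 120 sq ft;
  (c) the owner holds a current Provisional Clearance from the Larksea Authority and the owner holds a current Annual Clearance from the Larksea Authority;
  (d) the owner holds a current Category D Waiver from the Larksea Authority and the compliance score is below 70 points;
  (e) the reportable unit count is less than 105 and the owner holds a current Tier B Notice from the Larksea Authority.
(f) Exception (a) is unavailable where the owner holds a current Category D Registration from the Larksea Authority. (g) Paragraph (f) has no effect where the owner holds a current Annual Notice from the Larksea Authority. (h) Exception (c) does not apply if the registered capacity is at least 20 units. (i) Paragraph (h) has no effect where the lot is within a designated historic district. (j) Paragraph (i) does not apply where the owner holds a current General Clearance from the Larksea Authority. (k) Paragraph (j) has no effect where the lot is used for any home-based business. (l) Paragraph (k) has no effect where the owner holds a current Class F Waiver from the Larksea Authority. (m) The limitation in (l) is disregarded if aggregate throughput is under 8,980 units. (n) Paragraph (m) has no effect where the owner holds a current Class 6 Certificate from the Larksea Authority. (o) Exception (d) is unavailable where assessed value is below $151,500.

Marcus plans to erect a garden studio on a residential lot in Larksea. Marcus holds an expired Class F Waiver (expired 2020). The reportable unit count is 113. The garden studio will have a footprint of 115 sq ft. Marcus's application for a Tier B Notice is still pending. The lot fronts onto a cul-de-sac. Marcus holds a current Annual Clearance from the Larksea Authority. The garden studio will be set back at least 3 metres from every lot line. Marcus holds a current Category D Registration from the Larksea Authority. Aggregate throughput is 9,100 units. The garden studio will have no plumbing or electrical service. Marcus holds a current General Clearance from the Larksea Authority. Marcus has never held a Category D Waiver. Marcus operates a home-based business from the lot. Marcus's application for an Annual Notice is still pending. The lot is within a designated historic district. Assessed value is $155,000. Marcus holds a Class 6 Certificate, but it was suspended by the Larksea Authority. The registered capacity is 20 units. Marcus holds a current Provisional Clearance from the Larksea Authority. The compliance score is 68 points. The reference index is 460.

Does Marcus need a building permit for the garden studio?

Exception (a)'s conditions are all satisfied: the setback is at least 3 m on every side; there is no plumbing or electrical service. Turning to paragraphs (f)–(g): (f) operates against (a): a current Category D Registration is held. (g) is inapplicable (no current Annual Notice is held), so (f) stands. Exception (a) does not apply.
Exception (b) requires that the reference index is at least 593; but the reference index is 460, short of 593, so (b) is unavailable.
Exception (c)'s conditions are all satisfied: a current Provisional Clearance is held; a current Annual Clearance is held. Applying paragraphs (h)–(n): (h) would limit (c) — the registered capacity is 20 units, meeting the 20 units threshold — but (i) sets (h) aside: (i) operates against (h): the lot is in a historic district. (j) applies (a current General Clearance is held), but is set aside by (k): (k) operates — a home-based business operates on the lot. (l), which would lift (k), is inapplicable — the Class F Waiver is not current. So (c) applies.
Exception (d) does not apply: there is no Category D Waiver in force.
Exception (e) does not apply: the reportable unit count is 113, not less than 105.

No — exception (c) applies; Marcus does not need a building permit.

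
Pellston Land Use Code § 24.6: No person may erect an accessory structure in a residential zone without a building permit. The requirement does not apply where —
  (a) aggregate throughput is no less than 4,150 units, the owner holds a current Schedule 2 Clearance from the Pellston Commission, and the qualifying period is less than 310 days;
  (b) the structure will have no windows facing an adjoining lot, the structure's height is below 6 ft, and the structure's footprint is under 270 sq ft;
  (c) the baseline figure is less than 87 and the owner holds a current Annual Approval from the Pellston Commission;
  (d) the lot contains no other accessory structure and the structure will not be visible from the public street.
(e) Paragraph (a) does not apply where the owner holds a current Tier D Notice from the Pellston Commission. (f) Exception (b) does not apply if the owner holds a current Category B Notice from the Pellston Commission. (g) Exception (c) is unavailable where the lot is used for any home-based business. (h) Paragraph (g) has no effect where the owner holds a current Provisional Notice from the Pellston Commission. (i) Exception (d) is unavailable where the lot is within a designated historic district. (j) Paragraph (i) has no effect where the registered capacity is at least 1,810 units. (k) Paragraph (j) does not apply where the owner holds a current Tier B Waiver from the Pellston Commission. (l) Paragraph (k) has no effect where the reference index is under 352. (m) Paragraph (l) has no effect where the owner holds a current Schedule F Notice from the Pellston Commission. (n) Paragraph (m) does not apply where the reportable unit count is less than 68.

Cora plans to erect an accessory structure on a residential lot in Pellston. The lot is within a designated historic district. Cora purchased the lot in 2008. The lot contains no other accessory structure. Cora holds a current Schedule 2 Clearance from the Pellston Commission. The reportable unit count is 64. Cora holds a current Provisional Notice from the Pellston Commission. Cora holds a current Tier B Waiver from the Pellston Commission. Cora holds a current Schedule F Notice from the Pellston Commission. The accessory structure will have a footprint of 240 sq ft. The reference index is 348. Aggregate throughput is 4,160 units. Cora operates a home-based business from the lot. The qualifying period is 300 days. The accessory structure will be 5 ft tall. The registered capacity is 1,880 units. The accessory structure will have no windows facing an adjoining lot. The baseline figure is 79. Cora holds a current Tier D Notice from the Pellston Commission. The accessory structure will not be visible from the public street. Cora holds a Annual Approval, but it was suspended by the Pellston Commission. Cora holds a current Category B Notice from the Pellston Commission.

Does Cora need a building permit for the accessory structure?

No — exception (d) applies; Cora does not need a building permit.

Exception (a)'s conditions are all satisfied: aggregate throughput is 4,160 units, meeting the 4,150 units threshold; a current Schedule 2 Clearance is held; the qualifying period is 300 days, less than the 310 days limit. Turning to paragraph (e): (e) operates against (a): a current Tier D Notice is held. Exception (a) does not apply.
Exception (b)'s conditions are all satisfied: no windows face an adjoining lot; the structure's height is 5 ft, below the 6 ft limit; the structure's footprint is 240 sq ft, under the 270 sq ft limit. Turning to paragraph (f): (f) is triggered — a current Category B Notice is held. (b) is therefore removed.
Exception (c) requires that the owner holds a current Annual Approval from the Pellston Commission; but there is no Annual Approval in force, so (c) is unavailable.
Exception (d)'s conditions are all satisfied: the lot has no other accessory structure; the structure will not be visible from the street. Considering the limiting provisions: (i) applies (the lot is in a historic district), but yields to (j): (j) is engaged — the registered capacity is 1,880 units, meeting the 1,810 units threshold. (k) applies (a current Tier B Waiver is held), but is set aside by (l): (l) operates against (k): the reference index is 348, under the 352 limit. (m) would limit (l) — a current Schedule F Notice is held — but (n) sets (m) aside: (n) operates against (m): the reportable unit count is 64, less than the 68 limit. (d) remains available.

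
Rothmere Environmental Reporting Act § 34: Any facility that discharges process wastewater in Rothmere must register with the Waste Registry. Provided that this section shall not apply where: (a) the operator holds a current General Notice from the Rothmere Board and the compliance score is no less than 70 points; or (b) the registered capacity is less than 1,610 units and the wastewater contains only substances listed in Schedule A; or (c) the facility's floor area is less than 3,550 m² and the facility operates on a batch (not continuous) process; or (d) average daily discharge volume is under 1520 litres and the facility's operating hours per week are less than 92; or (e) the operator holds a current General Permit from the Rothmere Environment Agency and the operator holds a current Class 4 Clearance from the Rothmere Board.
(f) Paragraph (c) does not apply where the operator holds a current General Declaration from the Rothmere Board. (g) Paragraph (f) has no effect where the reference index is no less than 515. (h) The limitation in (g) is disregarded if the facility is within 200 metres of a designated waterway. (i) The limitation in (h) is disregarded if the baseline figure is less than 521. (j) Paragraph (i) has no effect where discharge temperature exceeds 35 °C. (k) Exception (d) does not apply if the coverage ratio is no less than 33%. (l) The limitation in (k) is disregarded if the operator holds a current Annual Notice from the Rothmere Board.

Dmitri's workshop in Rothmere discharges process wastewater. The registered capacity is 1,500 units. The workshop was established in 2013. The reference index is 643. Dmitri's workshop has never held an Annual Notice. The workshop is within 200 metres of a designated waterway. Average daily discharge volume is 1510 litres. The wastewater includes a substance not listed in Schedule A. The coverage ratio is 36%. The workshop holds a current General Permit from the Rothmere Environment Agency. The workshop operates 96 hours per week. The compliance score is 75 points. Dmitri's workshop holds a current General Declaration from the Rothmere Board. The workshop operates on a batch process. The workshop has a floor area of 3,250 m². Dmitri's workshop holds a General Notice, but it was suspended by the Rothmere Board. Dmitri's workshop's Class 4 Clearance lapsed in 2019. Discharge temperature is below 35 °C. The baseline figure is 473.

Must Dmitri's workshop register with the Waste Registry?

Exception (a) requires that the operator holds a current General Notice from the Rothmere Board; but there is no General Notice in force, so (a) is unavailable.
Exception (b) does not apply: the wastewater includes a non-Schedule-A substance.
All of (c)'s requirements are met (the facility's floor area is 3,250 m², less than the 3,550 m² limit; the facility operates on a batch process). Applying paragraphs (f)–(j): (f) is triggered (a current General Declaration is held), but yields to (g): (g) applies — the reference index is 643, meeting the 515 threshold. (h) would limit (g) — the workshop is within 200 m of a designated waterway — but (i) sets (h) aside: (i) operates against (h): the baseline figure is 473, less than the 521 limit. (j), which would lift (i), does not operate here — discharge temperature is below 35 °C. So (c) applies.
Exception (d) requires that the facility's operating hours per week are less than 92; but the facility's operating hours per week are 96, not less than 92, so (d) is unavailable.
Exception (e) requires that the operator holds a current Class 4 Clearance from the Rothmere Board; but there is no Class 4 Clearance in force, so (e) is unavailable.

No — exception (c) applies; Dmitri's workshop is not required to register with the Waste Registry.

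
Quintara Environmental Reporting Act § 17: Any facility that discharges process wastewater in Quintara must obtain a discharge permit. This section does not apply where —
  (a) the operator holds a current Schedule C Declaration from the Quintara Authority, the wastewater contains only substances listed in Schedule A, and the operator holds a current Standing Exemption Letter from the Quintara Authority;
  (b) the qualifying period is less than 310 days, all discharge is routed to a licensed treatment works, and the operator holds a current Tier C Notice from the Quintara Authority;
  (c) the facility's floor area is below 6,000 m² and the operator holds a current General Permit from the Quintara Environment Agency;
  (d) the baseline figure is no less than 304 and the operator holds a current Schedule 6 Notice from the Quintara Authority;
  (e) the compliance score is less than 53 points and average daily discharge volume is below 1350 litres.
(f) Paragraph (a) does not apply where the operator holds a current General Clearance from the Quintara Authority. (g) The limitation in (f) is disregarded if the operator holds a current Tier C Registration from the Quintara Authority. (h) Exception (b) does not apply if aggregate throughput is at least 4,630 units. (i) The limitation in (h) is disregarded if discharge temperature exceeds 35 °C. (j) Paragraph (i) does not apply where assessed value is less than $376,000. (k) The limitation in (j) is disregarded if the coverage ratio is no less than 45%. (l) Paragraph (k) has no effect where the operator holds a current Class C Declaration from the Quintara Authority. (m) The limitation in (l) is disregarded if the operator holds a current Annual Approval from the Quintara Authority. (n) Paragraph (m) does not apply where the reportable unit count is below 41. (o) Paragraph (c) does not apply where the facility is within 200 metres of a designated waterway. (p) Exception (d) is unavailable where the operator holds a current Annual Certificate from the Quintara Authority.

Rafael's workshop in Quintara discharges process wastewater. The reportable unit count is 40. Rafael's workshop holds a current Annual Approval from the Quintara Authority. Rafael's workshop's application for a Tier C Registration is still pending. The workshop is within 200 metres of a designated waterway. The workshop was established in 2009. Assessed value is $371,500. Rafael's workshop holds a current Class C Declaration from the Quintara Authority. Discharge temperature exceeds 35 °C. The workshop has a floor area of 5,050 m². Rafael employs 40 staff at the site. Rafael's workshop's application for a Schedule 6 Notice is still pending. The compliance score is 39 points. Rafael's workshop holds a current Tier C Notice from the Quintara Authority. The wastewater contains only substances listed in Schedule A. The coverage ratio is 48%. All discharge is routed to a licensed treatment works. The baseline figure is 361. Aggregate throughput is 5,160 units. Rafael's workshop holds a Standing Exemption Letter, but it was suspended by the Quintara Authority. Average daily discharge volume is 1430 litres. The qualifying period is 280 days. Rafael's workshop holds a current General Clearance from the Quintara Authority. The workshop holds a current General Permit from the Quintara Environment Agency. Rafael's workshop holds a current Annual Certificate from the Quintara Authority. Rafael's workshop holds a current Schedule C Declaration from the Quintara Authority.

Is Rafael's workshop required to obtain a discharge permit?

Exception (a) requires that the operator holds a current Standing Exemption Letter from the Quintara Authority; but no current Standing Exemption Letter is held, so (a) is unavailable.
Exception (b) is satisfied on its face — the qualifying period is 280 days, less than the 310 days limit; discharge is routed to a licensed treatment works; a current Tier C Notice is held. But applying paragraphs (h)–(n): (h) is triggered — aggregate throughput is 5,160 units, meeting the 4,630 units threshold. (i) would limit (h) — discharge temperature exceeds 35 °C — but (j) sets (i) aside: (j) is engaged — assessed value is $371,500, less than the $376,000 limit. (k) applies (the coverage ratio is 48%, meeting the 45% threshold), but is displaced by (l): (l) operates — a current Class C Declaration is held. (m) applies (a current Annual Approval is held), but is overridden by (n): (n) applies — the reportable unit count is 40, below the 41 limit. So (b) is unavailable.
Exception (c): the facility's floor area is 5,050 m², below the 6,000 m² limit; a current General Permit is held — every condition holds. But: (o) operates against (c): the workshop is within 200 m of a designated waterway. So (c) is unavailable.
Exception (d) fails — there is no Schedule 6 Notice in force.
Exception (e) does not apply: average daily discharge volume is 1430 litres, not below 1350 litres.
Every exception is unavailable, so the rule governs.

Yes — Rafael's workshop must obtain a discharge permit.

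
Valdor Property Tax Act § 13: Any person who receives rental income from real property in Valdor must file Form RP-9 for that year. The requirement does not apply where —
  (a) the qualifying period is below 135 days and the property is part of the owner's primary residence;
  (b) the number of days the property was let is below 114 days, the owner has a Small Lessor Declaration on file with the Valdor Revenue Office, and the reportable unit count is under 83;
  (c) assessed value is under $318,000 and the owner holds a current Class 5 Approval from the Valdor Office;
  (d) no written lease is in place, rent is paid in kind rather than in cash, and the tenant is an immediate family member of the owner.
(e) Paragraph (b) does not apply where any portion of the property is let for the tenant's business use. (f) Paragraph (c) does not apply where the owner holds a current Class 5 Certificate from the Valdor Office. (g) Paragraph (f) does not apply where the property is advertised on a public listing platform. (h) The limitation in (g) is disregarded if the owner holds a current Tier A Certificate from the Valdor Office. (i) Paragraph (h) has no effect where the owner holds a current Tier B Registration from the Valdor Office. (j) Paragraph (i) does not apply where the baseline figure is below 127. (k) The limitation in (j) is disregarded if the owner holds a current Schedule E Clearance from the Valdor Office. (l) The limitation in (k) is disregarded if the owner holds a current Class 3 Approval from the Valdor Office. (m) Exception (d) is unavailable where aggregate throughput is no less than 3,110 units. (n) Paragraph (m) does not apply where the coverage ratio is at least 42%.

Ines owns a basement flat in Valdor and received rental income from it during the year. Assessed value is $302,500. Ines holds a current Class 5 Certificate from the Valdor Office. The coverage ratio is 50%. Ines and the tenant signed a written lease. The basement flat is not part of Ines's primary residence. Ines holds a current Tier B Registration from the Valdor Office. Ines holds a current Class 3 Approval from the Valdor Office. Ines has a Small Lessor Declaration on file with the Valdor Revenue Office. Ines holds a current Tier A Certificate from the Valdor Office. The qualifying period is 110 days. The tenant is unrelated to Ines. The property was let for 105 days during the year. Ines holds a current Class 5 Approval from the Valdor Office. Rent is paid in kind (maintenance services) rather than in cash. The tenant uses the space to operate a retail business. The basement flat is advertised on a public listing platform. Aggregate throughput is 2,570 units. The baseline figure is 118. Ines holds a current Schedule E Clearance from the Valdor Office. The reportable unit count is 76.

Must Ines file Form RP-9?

Exception (a) requires that the property is part of the owner's primary residence; but the basement flat is not part of the primary residence, so (a) is unavailable.
Exception (b): the number of days the property was let is 105 days, below the 114 days limit; a Small Lessor Declaration is on file; the reportable unit count is 76, under the 83 limit — every condition holds. But applying paragraph (e): (e) operates against (b): the space is let for business use. (b) is therefore removed.
Exception (c)'s conditions are all satisfied: assessed value is $302,500, under the $318,000 limit; a current Class 5 Approval is held. Turning to paragraphs (f)–(l): (f) operates against (c): a current Class 5 Certificate is held. (g) operates (the property is publicly advertised), but is overridden by (h): (h) is triggered — a current Tier A Certificate is held. (i) applies (a current Tier B Registration is held), but is overridden by (j): (j) applies — the baseline figure is 118, below the 127 limit. (k) would limit (j) — a current Schedule E Clearance is held — but (l) sets (k) aside: (l) applies — a current Class 3 Approval is held. So (c) is unavailable.
Exception (d) requires that no written lease is in place; but a written lease is in place, so (d) is unavailable.
No exception is made out. Ines falls within the general rule.

Yes — Ines must file Form RP-9.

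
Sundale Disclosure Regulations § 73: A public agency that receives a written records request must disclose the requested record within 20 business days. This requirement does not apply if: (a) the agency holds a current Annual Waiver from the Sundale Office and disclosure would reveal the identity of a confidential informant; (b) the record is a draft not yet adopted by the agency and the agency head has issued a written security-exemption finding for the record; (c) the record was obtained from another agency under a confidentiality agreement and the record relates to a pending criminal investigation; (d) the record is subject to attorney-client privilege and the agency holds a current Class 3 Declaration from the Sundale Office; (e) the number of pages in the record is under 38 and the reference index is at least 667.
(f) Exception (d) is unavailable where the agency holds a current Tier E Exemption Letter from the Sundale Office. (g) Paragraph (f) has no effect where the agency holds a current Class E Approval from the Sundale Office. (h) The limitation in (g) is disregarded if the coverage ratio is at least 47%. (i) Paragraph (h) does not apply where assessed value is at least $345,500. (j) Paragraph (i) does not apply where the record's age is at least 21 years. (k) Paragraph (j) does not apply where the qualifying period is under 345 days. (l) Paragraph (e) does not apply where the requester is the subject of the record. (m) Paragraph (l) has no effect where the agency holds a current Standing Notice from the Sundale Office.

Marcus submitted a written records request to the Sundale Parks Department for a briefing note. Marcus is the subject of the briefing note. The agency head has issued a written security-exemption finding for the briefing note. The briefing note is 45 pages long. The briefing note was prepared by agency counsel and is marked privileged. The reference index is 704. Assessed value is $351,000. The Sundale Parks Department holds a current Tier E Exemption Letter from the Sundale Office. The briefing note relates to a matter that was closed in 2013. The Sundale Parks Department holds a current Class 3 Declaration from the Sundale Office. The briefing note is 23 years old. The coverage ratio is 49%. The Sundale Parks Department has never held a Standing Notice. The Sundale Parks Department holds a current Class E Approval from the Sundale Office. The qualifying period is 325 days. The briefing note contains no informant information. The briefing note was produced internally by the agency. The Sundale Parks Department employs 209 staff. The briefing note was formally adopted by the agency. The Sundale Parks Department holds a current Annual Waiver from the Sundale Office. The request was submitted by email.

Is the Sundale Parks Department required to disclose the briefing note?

Exception (a) does not apply: the briefing note contains no informant information.
Exception (b) requires that the record is a draft not yet adopted by the agency; but the briefing note has been formally adopted, so (b) is unavailable.
Exception (c) does not apply: the briefing note was produced internally.
Exception (d)'s conditions are all satisfied: the briefing note is privileged; a current Class 3 Declaration is held. Applying paragraphs (f)–(k): (f) applies (a current Tier E Exemption Letter is held), but is displaced by (g): (g) operates against (f): a current Class E Approval is held. (h) operates (the coverage ratio is 49%, meeting the 47% threshold), but is itself disapplied by (i): (i) operates — assessed value is $351,000, meeting the $345,500 threshold. (j) would limit (i) — the record's age is 23 years, meeting the 21 years threshold — but (k) sets (j) aside: (k) is engaged — the qualifying period is 325 days, under the 345 days limit. (d) remains available.
Exception (e) fails — the number of pages in the record is 45, not under 38.

No — exception (d) applies; the Sundale Parks Department is not required to disclose the briefing note.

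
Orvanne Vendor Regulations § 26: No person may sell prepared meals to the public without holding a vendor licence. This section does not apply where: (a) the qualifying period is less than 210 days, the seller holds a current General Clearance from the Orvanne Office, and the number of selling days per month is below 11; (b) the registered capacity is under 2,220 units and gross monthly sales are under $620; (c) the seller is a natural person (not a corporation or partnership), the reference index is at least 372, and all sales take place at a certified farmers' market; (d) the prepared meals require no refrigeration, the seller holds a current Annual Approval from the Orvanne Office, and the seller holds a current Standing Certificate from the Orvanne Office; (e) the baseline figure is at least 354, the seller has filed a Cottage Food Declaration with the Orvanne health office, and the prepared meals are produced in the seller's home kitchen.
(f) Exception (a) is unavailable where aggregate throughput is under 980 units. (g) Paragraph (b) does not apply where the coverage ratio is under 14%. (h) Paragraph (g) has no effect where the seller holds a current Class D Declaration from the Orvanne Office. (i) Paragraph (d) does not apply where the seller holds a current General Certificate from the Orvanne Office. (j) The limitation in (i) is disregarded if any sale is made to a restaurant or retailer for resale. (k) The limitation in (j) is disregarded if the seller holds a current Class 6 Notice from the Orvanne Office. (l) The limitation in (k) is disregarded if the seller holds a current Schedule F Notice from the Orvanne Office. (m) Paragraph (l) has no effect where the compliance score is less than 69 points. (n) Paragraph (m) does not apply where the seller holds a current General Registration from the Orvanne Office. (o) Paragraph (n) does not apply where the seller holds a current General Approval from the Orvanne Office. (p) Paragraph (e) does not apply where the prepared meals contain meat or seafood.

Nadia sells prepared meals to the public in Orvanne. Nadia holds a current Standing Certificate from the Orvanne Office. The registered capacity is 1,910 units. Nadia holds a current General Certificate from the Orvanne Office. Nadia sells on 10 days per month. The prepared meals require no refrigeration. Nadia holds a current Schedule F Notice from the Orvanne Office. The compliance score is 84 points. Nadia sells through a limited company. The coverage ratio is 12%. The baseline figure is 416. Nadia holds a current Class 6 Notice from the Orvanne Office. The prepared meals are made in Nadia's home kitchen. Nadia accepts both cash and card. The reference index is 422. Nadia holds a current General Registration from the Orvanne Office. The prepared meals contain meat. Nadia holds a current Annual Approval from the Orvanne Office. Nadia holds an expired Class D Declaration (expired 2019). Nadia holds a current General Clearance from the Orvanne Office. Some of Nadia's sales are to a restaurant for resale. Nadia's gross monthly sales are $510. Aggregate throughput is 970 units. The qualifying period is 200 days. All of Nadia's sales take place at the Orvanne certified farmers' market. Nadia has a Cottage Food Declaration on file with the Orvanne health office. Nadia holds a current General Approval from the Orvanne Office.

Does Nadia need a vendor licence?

Exception (a): the qualifying period is 200 days, less than the 210 days limit; a current General Clearance is held; the number of selling days per month is 10, below the 11 limit — every condition holds. However, paragraph (f) must be considered: (f) operates against (a): aggregate throughput is 970 units, under the 980 units limit. (a) is therefore removed.
Exception (b): the registered capacity is 1,910 units, under the 2,220 units limit; gross monthly sales are $510, under the $620 limit — every condition holds. Turning to paragraphs (g)–(h): (g) operates against (b): the coverage ratio is 12%, under the 14% limit. (h) does not operate here (the Class D Declaration is not current), so (g) stands. So (b) is unavailable.
Exception (c) fails — the seller operates through a limited company.
All of (d)'s requirements are met (the prepared meals are shelf-stable; a current Annual Approval is held; a current Standing Certificate is held). Considering the limiting provisions: (i) is engaged (a current General Certificate is held), but is itself disapplied by (j): (j) operates against (i): some sales are to a restaurant for resale. (k) would limit (j) — a current Class 6 Notice is held — but (l) sets (k) aside: (l) is engaged — a current Schedule F Notice is held. (m), which would lift (l), is not triggered — the compliance score is 84 points, not less than 69 points. Exception (d) stands.
Exception (e) is satisfied on its face — the baseline figure is 416, meeting the 354 threshold; a Cottage Food Declaration is on file; the prepared meals are home-kitchen produced. Turning to paragraph (p): (p) operates — the prepared meals contain meat. (e) is therefore removed.

No — exception (d) applies; Nadia is not required to hold a vendor licence.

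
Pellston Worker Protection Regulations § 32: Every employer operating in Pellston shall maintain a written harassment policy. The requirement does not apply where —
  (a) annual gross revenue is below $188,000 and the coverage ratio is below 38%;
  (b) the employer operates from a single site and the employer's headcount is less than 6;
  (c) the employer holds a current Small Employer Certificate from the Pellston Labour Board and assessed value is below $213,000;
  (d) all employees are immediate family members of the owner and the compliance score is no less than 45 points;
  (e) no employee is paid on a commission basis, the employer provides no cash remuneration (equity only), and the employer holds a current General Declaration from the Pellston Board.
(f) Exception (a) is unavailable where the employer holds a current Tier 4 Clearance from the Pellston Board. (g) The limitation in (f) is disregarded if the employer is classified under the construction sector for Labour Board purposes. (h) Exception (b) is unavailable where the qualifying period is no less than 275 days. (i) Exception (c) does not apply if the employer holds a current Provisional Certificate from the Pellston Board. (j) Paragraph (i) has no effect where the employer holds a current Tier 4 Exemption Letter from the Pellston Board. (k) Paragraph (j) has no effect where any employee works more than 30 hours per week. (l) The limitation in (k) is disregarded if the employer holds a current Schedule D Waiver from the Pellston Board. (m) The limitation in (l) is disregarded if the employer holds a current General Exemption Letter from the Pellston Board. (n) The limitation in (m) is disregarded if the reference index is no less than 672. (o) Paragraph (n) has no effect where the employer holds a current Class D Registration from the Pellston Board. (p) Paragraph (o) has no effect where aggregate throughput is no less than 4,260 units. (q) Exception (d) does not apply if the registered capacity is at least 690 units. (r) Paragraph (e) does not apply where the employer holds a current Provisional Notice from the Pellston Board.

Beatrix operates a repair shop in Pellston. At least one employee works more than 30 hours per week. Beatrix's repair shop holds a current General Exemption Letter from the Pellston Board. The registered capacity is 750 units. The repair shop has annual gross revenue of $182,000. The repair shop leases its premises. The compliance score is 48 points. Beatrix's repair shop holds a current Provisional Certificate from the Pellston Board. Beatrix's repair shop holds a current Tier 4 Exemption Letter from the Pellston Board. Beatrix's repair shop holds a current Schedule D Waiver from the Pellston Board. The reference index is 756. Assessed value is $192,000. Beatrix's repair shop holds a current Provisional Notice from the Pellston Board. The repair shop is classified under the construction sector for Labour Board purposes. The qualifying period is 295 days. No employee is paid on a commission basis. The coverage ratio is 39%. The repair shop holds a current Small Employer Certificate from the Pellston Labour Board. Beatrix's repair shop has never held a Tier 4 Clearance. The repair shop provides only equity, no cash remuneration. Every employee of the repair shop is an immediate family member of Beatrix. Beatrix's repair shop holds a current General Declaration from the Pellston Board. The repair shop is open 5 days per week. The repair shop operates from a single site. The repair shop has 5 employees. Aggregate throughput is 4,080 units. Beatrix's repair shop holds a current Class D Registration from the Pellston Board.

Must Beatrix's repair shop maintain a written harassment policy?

Yes — Beatrix's repair shop must maintain a written harassment policy.

Exception (a) fails — the coverage ratio is 39%, not below 38%.
Exception (b) is satisfied on its face — the employer operates from a single site; the employer's headcount is 5, less than the 6 limit. But applying paragraph (h): (h) operates against (b): the qualifying period is 295 days, meeting the 275 days threshold. (b) is therefore removed.
Exception (c) is satisfied on its face — a current Small Employer Certificate is held; assessed value is $192,000, below the $213,000 limit. However, paragraphs (i)–(p) must be considered: (i) operates against (c): a current Provisional Certificate is held. (j) would limit (i) — a current Tier 4 Exemption Letter is held — but (k) sets (j) aside: (k) operates against (j): at least one employee exceeds 30 hours/week. (l) would limit (k) — a current Schedule D Waiver is held — but (m) sets (l) aside: (m) operates against (l): a current General Exemption Letter is held. (n) would limit (m) — the reference index is 756, meeting the 672 threshold — but (o) sets (n) aside: (o) operates against (n): a current Class D Registration is held. (p) is not engaged (aggregate throughput is 4,080 units, short of 4,260 units), so (o) stands. So (c) is unavailable.
All of (d)'s requirements are met (every employee is an immediate family member; the compliance score is 48 points, meeting the 45 points threshold). But: (q) applies — the registered capacity is 750 units, meeting the 690 units threshold. So (d) is unavailable.
Exception (e) is satisfied on its face — no employee is paid on commission; remuneration is equity-only; a current General Declaration is held. Turning to paragraph (r): (r) operates against (e): a current Provisional Notice is held. (e) is therefore removed.
No exception is made out. Beatrix's repair shop falls within the general rule.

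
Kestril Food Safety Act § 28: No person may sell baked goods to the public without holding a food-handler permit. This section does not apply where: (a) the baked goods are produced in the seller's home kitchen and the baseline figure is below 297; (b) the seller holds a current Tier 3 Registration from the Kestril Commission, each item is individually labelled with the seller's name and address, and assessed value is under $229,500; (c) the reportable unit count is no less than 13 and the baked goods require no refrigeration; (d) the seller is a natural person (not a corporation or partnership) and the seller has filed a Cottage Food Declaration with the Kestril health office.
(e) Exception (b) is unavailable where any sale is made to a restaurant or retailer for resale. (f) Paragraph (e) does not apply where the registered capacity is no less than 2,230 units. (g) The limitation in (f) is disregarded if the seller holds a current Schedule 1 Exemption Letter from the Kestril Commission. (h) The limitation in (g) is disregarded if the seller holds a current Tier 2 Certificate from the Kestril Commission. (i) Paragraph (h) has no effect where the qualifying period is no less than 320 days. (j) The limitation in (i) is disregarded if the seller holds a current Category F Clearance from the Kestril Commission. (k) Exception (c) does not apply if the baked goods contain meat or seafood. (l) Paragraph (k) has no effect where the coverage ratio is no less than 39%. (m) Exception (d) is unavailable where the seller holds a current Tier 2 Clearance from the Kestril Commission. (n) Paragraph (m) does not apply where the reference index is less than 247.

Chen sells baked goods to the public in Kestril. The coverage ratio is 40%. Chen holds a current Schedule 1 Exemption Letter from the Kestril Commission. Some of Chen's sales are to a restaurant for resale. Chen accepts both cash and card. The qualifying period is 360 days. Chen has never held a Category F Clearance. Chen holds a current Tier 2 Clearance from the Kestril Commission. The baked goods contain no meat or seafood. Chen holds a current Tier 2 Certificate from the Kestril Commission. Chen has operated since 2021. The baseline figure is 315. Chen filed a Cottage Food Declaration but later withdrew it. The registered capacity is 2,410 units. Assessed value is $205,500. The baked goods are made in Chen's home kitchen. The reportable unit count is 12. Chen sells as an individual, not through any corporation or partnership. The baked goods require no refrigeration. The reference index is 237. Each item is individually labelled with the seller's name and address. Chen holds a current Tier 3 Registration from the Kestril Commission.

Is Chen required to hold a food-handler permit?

Exception (a) fails — the baseline figure is 315, not below 297.
All of (b)'s requirements are met (a current Tier 3 Registration is held; items are individually labelled; assessed value is $205,500, under the $229,500 limit). Turning to paragraphs (e)–(j): (e) is engaged — some sales are to a restaurant for resale. (f) would limit (e) — the registered capacity is 2,410 units, meeting the 2,230 units threshold — but (g) sets (f) aside: (g) operates against (f): a current Schedule 1 Exemption Letter is held. (h) applies (a current Tier 2 Certificate is held), but is overridden by (i): (i) is engaged — the qualifying period is 360 days, meeting the 320 days threshold. (j), which would lift (i), is not triggered — there is no Category F Clearance in force. (b) is therefore removed.
Exception (c) requires that the reportable unit count is no less than 13; but the reportable unit count is 12, short of 13, so (c) is unavailable.
Exception (d) does not apply: the Cottage Food Declaration was withdrawn.
No exception applies. The general rule governs.

Yes — Chen must hold a food-handler permit.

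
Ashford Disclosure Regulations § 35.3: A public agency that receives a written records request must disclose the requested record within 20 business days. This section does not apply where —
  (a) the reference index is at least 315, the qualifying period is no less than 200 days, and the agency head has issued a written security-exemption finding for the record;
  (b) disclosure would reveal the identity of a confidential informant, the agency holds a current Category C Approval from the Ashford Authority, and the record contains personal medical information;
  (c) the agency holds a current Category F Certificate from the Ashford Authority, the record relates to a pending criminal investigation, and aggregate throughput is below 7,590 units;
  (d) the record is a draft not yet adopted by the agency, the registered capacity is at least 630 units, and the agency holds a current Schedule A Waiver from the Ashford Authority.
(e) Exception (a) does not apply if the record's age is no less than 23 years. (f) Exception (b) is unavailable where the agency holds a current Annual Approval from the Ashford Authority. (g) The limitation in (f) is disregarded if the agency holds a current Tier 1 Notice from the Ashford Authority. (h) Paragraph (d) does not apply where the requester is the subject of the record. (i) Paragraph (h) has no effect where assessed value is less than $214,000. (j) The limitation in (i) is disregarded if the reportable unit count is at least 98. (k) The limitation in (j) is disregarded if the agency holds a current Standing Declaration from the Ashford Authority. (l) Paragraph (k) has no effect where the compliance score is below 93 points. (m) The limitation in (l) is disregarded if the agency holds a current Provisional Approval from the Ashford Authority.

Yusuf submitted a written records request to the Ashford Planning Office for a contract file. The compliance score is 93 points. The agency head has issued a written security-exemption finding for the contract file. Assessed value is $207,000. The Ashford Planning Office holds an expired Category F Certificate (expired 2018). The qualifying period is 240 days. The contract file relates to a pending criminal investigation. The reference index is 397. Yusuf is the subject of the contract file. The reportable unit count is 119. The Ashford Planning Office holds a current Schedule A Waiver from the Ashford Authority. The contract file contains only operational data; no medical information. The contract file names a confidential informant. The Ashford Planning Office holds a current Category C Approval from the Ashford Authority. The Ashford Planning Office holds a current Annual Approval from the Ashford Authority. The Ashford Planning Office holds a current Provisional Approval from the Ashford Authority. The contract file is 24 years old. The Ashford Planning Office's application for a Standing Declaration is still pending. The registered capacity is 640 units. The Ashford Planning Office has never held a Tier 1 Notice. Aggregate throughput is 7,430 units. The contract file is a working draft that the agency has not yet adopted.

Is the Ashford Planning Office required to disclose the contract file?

Exception (a): the reference index is 397, meeting the 315 threshold; the qualifying period is 240 days, meeting the 200 days threshold; a written security-exemption finding has been issued — every condition holds. However, paragraph (e) must be considered: (e) operates against (a): the record's age is 24 years, meeting the 23 years threshold. (a) is therefore removed.
Exception (b) fails — the contract file contains only operational data.
Exception (c) fails — no current Category F Certificate is held.
Exception (d) is satisfied on its face — the contract file is an unadopted draft; the registered capacity is 640 units, meeting the 630 units threshold; a current Schedule A Waiver is held. However, paragraphs (h)–(m) must be considered: (h) is triggered — Yusuf is the subject of the contract file. (i) is triggered (assessed value is $207,000, less than the $214,000 limit), but yields to (j): (j) is engaged — the reportable unit count is 119, meeting the 98 threshold. (k), which would lift (j), is not engaged — the Standing Declaration is not current. Exception (d) does not apply.
No exception is made out. the Ashford Planning Office falls within the general rule.

Yes — the Ashford Planning Office must disclose the contract file.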